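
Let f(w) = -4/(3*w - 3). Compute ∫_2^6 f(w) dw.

An antiderivative is F(w) = -4*log(3*w - 3)/3.
Then F(6) - F(2) = (-4*log(15)/3) - (-4*log(3)/3) = -4*log(5)/3.

-4*log(5)/3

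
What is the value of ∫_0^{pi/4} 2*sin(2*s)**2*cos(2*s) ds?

1/3

Let u = sin(2*s), so du = 2*cos(2*s) ds. When s = 0, u = 0; when s = pi/4, u = 1.
The integral becomes ∫ u**2 du from 0 to 1, with antiderivative u**3/3.
Back in s: F(s) = sin(2*s)**3/3.
Then F(pi/4) - F(0) = (1/3) - (0) = 1/3.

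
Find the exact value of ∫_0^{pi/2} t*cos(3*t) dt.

Integrate by parts once (u = t, dv = cos(3*t) dt).
An antiderivative is F(t) = t*sin(3*t)/3 + cos(3*t)/9.
Then F(pi/2) - F(0) = (-pi/6) - (1/9) = -pi/6 - 1/9.

-pi/6 - 1/9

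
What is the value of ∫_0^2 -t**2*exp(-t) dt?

Integrate by parts twice (u = t^2, dv = -exp(-t) dt).
An antiderivative is F(t) = (t**2 + 2*t + 2)*exp(-t).
Then F(2) - F(0) = (10*exp(-2)) - (2) = -2 + 10*exp(-2).

-2 + 10*exp(-2)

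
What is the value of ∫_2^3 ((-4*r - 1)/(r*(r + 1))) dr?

log(9/32)

Factor the denominator: r**2 + r = (r + 1)r.
Partial fractions: (-4*r - 1)/(r*(r + 1)) = -3/(r + 1) - 1/r.
An antiderivative is F(r) = -log(r) - 3*log(r + 1).
Then F(3) - F(2) = (-6*log(2) - log(3)) - (-log(54)) = log(9/32).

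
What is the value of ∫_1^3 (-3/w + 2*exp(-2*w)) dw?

-3*log(3) - exp(-6) + exp(-2)

An antiderivative is F(w) = -3*log(w) - exp(-2*w).
Then F(3) - F(1) = (-3*log(3) - exp(-6)) - (-exp(-2)) = -3*log(3) - exp(-6) + exp(-2).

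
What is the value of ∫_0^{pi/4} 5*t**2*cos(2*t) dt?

Integrate by parts twice (u = t^2, dv = 5*cos(2*t) dt).
An antiderivative is F(t) = 5*t**2*sin(2*t)/2 + 5*t*cos(2*t)/2 - 5*sin(2*t)/4.
Then F(pi/4) - F(0) = (-5/4 + 5*pi**2/32) - (0) = -5/4 + 5*pi**2/32.

-5/4 + 5*pi**2/32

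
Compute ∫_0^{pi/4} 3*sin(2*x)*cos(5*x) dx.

Use the identity sin(2*x)cos(5*x) = [sin(7*x) + sin(-3*x)]/2.
An antiderivative is F(x) = cos(3*x)/2 - 3*cos(7*x)/14.
Then F(pi/4) - F(0) = (-5*sqrt(2)/14) - (2/7) = -5*sqrt(2)/14 - 2/7.

-5*sqrt(2)/14 - 2/7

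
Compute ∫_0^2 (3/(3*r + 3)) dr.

log(3)

Let u = 3*r + 3, so du = 3 dr. When r = 0, u = 3; when r = 2, u = 9.
The integral becomes ∫ 1/u du from 3 to 9, with antiderivative log(u).
Back in r: F(r) = log(3*r + 3).
Then F(2) - F(0) = (log(9)) - (log(3)) = log(3).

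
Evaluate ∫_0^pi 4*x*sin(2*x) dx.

Integrate by parts once (u = x, dv = 4*sin(2*x) dx).
An antiderivative is F(x) = -2*x*cos(2*x) + sin(2*x).
Then F(pi) - F(0) = (-2*pi) - (0) = -2*pi.

-2*pi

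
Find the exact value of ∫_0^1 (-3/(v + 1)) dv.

-log(8)

An antiderivative is F(v) = -3*log(v + 1).
Then F(1) - F(0) = (-log(8)) - (0) = -log(8).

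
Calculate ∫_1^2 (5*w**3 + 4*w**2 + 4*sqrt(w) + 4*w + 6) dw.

16*sqrt(2)/3 + 449/12

By the power rule, an antiderivative is F(w) = 5*w**4/4 + 8*w**(3/2)/3 + 4*w**3/3 + 2*w**2 + 6*w.
Then F(2) - F(1) = (16*sqrt(2)/3 + 152/3) - (53/4) = 16*sqrt(2)/3 + 449/12.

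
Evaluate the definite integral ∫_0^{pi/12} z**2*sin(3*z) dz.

-2/27 - sqrt(2)*pi**2/864 + sqrt(2)*pi/108 + sqrt(2)/27

Integrate by parts twice (u = z^2, dv = sin(3*z) dz).
An antiderivative is F(z) = -z**2*cos(3*z)/3 + 2*z*sin(3*z)/9 + 2*cos(3*z)/27.
Then F(pi/12) - F(0) = (sqrt(2)*(-pi**2 + 8*pi + 32)/864) - (2/27) = -2/27 - sqrt(2)*pi**2/864 + sqrt(2)*pi/108 + sqrt(2)/27.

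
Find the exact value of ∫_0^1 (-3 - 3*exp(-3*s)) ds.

-4 + exp(-3)

An antiderivative is F(s) = -3*s + exp(-3*s).
Then F(1) - F(0) = (-3 + exp(-3)) - (1) = -4 + exp(-3).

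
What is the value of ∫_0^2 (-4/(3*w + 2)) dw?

-8*log(2)/3

An antiderivative is F(w) = -4*log(3*w + 2)/3.
Then F(2) - F(0) = (-log(16)) - (-4*log(2)/3) = -8*log(2)/3.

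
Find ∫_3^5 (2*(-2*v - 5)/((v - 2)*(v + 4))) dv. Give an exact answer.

Factor the denominator: v**2 + 2*v - 8 = (v + 4)(v - 2).
Partial fractions: 2*(-2*v - 5)/((v - 2)*(v + 4)) = -1/(v + 4) - 3/(v - 2).
An antiderivative is F(v) = -3*log(v - 2) - log(v + 4).
Then F(5) - F(3) = (-5*log(3)) - (-log(7)) = -5*log(3) + log(7).

-5*log(3) + log(7)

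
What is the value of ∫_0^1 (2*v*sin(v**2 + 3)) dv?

Let u = v**2 + 3, so du = 2*v dv. When v = 0, u = 3; when v = 1, u = 4.
The integral becomes ∫ sin(u) du from 3 to 4, with antiderivative -cos(u).
Back in v: F(v) = -cos(v**2 + 3).
Then F(1) - F(0) = (-cos(4)) - (-cos(3)) = cos(3) - cos(4).

cos(3) - cos(4)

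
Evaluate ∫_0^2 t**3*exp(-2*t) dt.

Integrate by parts 3 times (u = t^3, dv = exp(-2*t) dt).
An antiderivative is F(t) = (-4*t**3 - 6*t**2 - 6*t - 3)*exp(-2*t)/8.
Then F(2) - F(0) = (-71*exp(-4)/8) - (-3/8) = 3/8 - 71*exp(-4)/8.

3/8 - 71*exp(-4)/8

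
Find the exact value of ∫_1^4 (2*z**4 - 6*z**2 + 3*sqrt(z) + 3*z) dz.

By the power rule, an antiderivative is F(z) = 2*z**5/5 + 2*z**(3/2) - 2*z**3 + 3*z**2/2.
Then F(4) - F(1) = (1608/5) - (19/10) = 3197/10.

3197/10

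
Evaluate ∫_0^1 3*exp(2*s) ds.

An antiderivative is F(s) = 3*exp(2*s)/2.
Then F(1) - F(0) = (3*exp(2)/2) - (3/2) = -3/2 + 3*exp(2)/2.

-3/2 + 3*exp(2)/2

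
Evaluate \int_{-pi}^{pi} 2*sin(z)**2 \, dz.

Use the identity sin^2(z) = (1 - cos(2*z))/2.
An antiderivative is F(z) = z - sin(2*z)/2.
Then F(pi) - F(-pi) = (pi) - (-pi) = 2*pi.

2*pi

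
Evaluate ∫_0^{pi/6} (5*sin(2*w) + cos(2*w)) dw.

An antiderivative is F(w) = sin(2*w)/2 - 5*cos(2*w)/2.
Then F(pi/6) - F(0) = (-5/4 + sqrt(3)/4) - (-5/2) = sqrt(3)/4 + 5/4.

sqrt(3)/4 + 5/4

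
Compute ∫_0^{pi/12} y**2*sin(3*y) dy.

Integrate by parts twice (u = y^2, dv = sin(3*y) dy).
An antiderivative is F(y) = -y**2*cos(3*y)/3 + 2*y*sin(3*y)/9 + 2*cos(3*y)/27.
Then F(pi/12) - F(0) = (sqrt(2)*(-pi**2 + 8*pi + 32)/864) - (2/27) = -2/27 - sqrt(2)*pi**2/864 + sqrt(2)*pi/108 + sqrt(2)/27.

-2/27 - sqrt(2)*pi**2/864 + sqrt(2)*pi/108 + sqrt(2)/27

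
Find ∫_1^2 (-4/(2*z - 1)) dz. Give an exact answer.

An antiderivative is F(z) = -2*log(2*z - 1).
Then F(2) - F(1) = (-log(9)) - (0) = -log(9).

-log(9)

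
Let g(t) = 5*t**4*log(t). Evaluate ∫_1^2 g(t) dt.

Integrate by parts once (u = ln t, dv = 5*t**4 dt).
An antiderivative is F(t) = t**5*(5*log(t) - 1)/5.
Then F(2) - F(1) = (-32/5 + 32*log(2)) - (-1/5) = -31/5 + 32*log(2).

-31/5 + 32*log(2)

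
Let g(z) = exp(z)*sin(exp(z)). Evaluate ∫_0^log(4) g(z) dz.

cos(1) - cos(4)

Let u = exp(z), so du = exp(z) dz. When z = 0, u = 1; when z = log(4), u = 4.
The integral becomes ∫ sin(u) du from 1 to 4, with antiderivative -cos(u).
Back in z: F(z) = -cos(exp(z)).
Then F(log(4)) - F(0) = (-cos(4)) - (-cos(1)) = cos(1) - cos(4).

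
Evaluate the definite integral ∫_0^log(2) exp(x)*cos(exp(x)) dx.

Let u = exp(x), so du = exp(x) dx. When x = 0, u = 1; when x = log(2), u = 2.
The integral becomes ∫ cos(u) du from 1 to 2, with antiderivative sin(u).
Back in x: F(x) = sin(exp(x)).
Then F(log(2)) - F(0) = (sin(2)) - (sin(1)) = -sin(1) + sin(2).

-sin(1) + sin(2)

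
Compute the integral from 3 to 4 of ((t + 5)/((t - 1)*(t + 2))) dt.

log(15/8)

Factor the denominator: t**2 + t - 2 = (t + 2)(t - 1).
Partial fractions: (t + 5)/((t - 1)*(t + 2)) = -1/(t + 2) + 2/(t - 1).
An antiderivative is F(t) = 2*log(t - 1) - log(t + 2).
Then F(4) - F(3) = (log(3/2)) - (log(4/5)) = log(15/8).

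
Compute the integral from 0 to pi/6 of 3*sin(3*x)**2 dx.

Use the identity sin^2(3*x) = (1 - cos(6*x))/2.
An antiderivative is F(x) = 3*x/2 - sin(6*x)/4.
Then F(pi/6) - F(0) = (pi/4) - (0) = pi/4.

pi/4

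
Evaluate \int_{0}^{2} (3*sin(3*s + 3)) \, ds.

Let u = 3*s + 3, so du = 3 ds. When s = 0, u = 3; when s = 2, u = 9.
The integral becomes ∫ sin(u) du from 3 to 9, with antiderivative -cos(u).
Back in s: F(s) = -cos(3*s + 3).
Then F(2) - F(0) = (-cos(9)) - (-cos(3)) = cos(3) - cos(9).

cos(3) - cos(9)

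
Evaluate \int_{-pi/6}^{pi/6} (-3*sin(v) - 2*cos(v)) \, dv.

An antiderivative is F(v) = -2*sin(v) + 3*cos(v).
Then F(pi/6) - F(-pi/6) = (-1 + 3*sqrt(3)/2) - (1 + 3*sqrt(3)/2) = -2.

-2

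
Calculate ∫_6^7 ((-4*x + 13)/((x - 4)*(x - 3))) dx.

log(2/9)

Factor the denominator: x**2 - 7*x + 12 = (x - 3)(x - 4).
Partial fractions: (-4*x + 13)/((x - 4)*(x - 3)) = -1/(x - 3) - 3/(x - 4).
An antiderivative is F(x) = -3*log(x - 4) - log(x - 3).
Then F(7) - F(6) = (-3*log(3) - 2*log(2)) - (-log(24)) = log(2/9).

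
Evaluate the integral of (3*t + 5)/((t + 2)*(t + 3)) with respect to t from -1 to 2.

-6*log(2) + 4*log(5)

Factor the denominator: t**2 + 5*t + 6 = (t + 3)(t + 2).
Partial fractions: (3*t + 5)/((t + 2)*(t + 3)) = 4/(t + 3) - 1/(t + 2).
An antiderivative is F(t) = -log(t + 2) + 4*log(t + 3).
Then F(2) - F(-1) = (-2*log(2) + 4*log(5)) - (log(16)) = -6*log(2) + 4*log(5).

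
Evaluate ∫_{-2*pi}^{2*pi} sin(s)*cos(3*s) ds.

0

Use the identity sin(s)cos(3*s) = [sin(4*s) + sin(-2*s)]/2.
An antiderivative is F(s) = cos(2*s)/4 - cos(4*s)/8.
Then F(2*pi) - F(-2*pi) = (1/8) - (1/8) = 0.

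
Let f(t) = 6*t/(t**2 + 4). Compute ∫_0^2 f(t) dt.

Let u = t**2 + 4, so du = 2*t dt. When t = 0, u = 4; when t = 2, u = 8.
The integral becomes 3·∫ 1/u du from 4 to 8, with antiderivative 3*log(u).
Back in t: F(t) = 3*log(t**2 + 4).
Then F(2) - F(0) = (9*log(2)) - (log(64)) = log(8).

log(8)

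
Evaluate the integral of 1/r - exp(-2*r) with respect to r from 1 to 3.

An antiderivative is F(r) = log(r) + exp(-2*r)/2.
Then F(3) - F(1) = (exp(-6)/2 + log(3)) - (exp(-2)/2) = -exp(-2)/2 + exp(-6)/2 + log(3).

-exp(-2)/2 + exp(-6)/2 + log(3)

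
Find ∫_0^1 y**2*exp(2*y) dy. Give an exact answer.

Integrate by parts twice (u = y^2, dv = exp(2*y) dy).
An antiderivative is F(y) = (2*y**2 - 2*y + 1)*exp(2*y)/4.
Then F(1) - F(0) = (exp(2)/4) - (1/4) = -1/4 + exp(2)/4.

-1/4 + exp(2)/4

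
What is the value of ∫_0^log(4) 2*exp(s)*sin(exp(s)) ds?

2*cos(1) - 2*cos(4)

Let u = exp(s), so du = exp(s) ds. When s = 0, u = 1; when s = log(4), u = 4.
The integral becomes 2·∫ sin(u) du from 1 to 4, with antiderivative -2*cos(u).
Back in s: F(s) = -2*cos(exp(s)).
Then F(log(4)) - F(0) = (-2*cos(4)) - (-2*cos(1)) = 2*cos(1) - 2*cos(4).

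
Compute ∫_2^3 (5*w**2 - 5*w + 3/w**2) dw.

By the power rule, an antiderivative is F(w) = 5*w**3/3 - 5*w**2/2 - 3/w.
Then F(3) - F(2) = (43/2) - (11/6) = 59/3.

59/3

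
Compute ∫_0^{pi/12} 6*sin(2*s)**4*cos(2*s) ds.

3/160

Let u = sin(2*s), so du = 2*cos(2*s) ds. When s = 0, u = 0; when s = pi/12, u = 1/2.
The integral becomes 3·∫ u**4 du from 0 to 1/2, with antiderivative 3*u**5/5.
Back in s: F(s) = 3*sin(2*s)**5/5.
Then F(pi/12) - F(0) = (3/160) - (0) = 3/160.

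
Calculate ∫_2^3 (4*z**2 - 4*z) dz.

46/3

By the power rule, an antiderivative is F(z) = 4*z**3/3 - 2*z**2.
Then F(3) - F(2) = (18) - (8/3) = 46/3.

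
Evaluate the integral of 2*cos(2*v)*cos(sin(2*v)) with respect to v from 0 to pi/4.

Let u = sin(2*v), so du = 2*cos(2*v) dv. When v = 0, u = 0; when v = pi/4, u = 1.
The integral becomes ∫ cos(u) du from 0 to 1, with antiderivative sin(u).
Back in v: F(v) = sin(sin(2*v)).
Then F(pi/4) - F(0) = (sin(1)) - (0) = sin(1).

sin(1)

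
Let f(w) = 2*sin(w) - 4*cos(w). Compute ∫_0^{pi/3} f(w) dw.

An antiderivative is F(w) = -4*sin(w) - 2*cos(w).
Then F(pi/3) - F(0) = (-2*sqrt(3) - 1) - (-2) = 1 - 2*sqrt(3).

1 - 2*sqrt(3)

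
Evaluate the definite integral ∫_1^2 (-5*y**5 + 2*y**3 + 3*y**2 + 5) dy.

By the power rule, an antiderivative is F(y) = -5*y**6/6 + y**4/2 + y**3 + 5*y.
Then F(2) - F(1) = (-82/3) - (17/3) = -33.

-33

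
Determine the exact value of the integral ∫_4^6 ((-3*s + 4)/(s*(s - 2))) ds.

log(2/9)

Factor the denominator: s**2 - 2*s = s(s - 2).
Partial fractions: (-3*s + 4)/(s*(s - 2)) = -2/s - 1/(s - 2).
An antiderivative is F(s) = -2*log(s) - log(s - 2).
Then F(6) - F(4) = (-4*log(2) - 2*log(3)) - (-log(32)) = log(2/9).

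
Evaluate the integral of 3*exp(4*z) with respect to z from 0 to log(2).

45/4

Let u = exp(z), so du = exp(z) dz. When z = 0, u = 1; when z = log(2), u = 2.
The integral becomes 3·∫ u**3 du from 1 to 2, with antiderivative 3*u**4/4.
Back in z: F(z) = 3*exp(4*z)/4.
Then F(log(2)) - F(0) = (12) - (3/4) = 45/4.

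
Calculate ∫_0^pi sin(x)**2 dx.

Use the identity sin^2(x) = (1 - cos(2*x))/2.
An antiderivative is F(x) = x/2 - sin(2*x)/4.
Then F(pi) - F(0) = (pi/2) - (0) = pi/2.

pi/2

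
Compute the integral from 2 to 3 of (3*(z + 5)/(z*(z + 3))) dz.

-7*log(2) + 2*log(5) + 3*log(3)

Factor the denominator: z**2 + 3*z = (z + 3)z.
Partial fractions: 3*(z + 5)/(z*(z + 3)) = -2/(z + 3) + 5/z.
An antiderivative is F(z) = 5*log(z) - 2*log(z + 3).
Then F(3) - F(2) = (log(27/4)) - (log(32/25)) = -7*log(2) + 2*log(5) + 3*log(3).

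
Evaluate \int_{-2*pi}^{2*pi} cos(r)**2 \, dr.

Use the identity cos^2(r) = (1 + cos(2*r))/2.
An antiderivative is F(r) = r/2 + sin(2*r)/4.
Then F(2*pi) - F(-2*pi) = (pi) - (-pi) = 2*pi.

2*pi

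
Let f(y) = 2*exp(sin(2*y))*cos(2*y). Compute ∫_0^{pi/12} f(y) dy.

Let u = sin(2*y), so du = 2*cos(2*y) dy. When y = 0, u = 0; when y = pi/12, u = 1/2.
The integral becomes ∫ exp(u) du from 0 to 1/2, with antiderivative exp(u).
Back in y: F(y) = exp(sin(2*y)).
Then F(pi/12) - F(0) = (exp(1/2)) - (1) = -1 + exp(1/2).

-1 + exp(1/2)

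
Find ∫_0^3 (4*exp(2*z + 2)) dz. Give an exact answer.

Let u = 2*z + 2, so du = 2 dz. When z = 0, u = 2; when z = 3, u = 8.
The integral becomes 2·∫ exp(u) du from 2 to 8, with antiderivative 2*exp(u).
Back in z: F(z) = 2*exp(2*z + 2).
Then F(3) - F(0) = (2*exp(8)) - (2*exp(2)) = -2*(1 - exp(6))*exp(2).

-2*(1 - exp(6))*exp(2)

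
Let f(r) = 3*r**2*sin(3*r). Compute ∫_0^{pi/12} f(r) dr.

Integrate by parts twice (u = r^2, dv = 3*sin(3*r) dr).
An antiderivative is F(r) = -r**2*cos(3*r) + 2*r*sin(3*r)/3 + 2*cos(3*r)/9.
Then F(pi/12) - F(0) = (sqrt(2)*(-pi**2 + 8*pi + 32)/288) - (2/9) = -2/9 - sqrt(2)*pi**2/288 + sqrt(2)*pi/36 + sqrt(2)/9.

-2/9 - sqrt(2)*pi**2/288 + sqrt(2)*pi/36 + sqrt(2)/9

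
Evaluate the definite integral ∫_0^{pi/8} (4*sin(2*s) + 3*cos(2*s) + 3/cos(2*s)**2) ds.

An antiderivative is F(s) = 3*sin(2*s)/2 - 2*cos(2*s) + 3*tan(2*s)/2.
Then F(pi/8) - F(0) = (3/2 - sqrt(2)/4) - (-2) = 7/2 - sqrt(2)/4.

7/2 - sqrt(2)/4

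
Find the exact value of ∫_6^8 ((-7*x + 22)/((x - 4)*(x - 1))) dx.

Factor the denominator: x**2 - 5*x + 4 = (x - 1)(x - 4).
Partial fractions: (-7*x + 22)/((x - 4)*(x - 1)) = -5/(x - 1) - 2/(x - 4).
An antiderivative is F(x) = -2*log(x - 4) - 5*log(x - 1).
Then F(8) - F(6) = (-5*log(7) - 4*log(2)) - (-5*log(5) - 2*log(2)) = -5*log(7) - 2*log(2) + 5*log(5).

-5*log(7) - 2*log(2) + 5*log(5)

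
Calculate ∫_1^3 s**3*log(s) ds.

Integrate by parts once (u = ln s, dv = s**3 ds).
An antiderivative is F(s) = s**4*(4*log(s) - 1)/16.
Then F(3) - F(1) = (-81/16 + 81*log(3)/4) - (-1/16) = -5 + 81*log(3)/4.

-5 + 81*log(3)/4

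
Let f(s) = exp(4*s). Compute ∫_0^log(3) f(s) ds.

20

Let u = exp(s), so du = exp(s) ds. When s = 0, u = 1; when s = log(3), u = 3.
The integral becomes ∫ u**3 du from 1 to 3, with antiderivative u**4/4.
Back in s: F(s) = exp(4*s)/4.
Then F(log(3)) - F(0) = (81/4) - (1/4) = 20.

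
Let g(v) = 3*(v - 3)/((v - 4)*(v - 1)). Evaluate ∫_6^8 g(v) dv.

Factor the denominator: v**2 - 5*v + 4 = (v - 1)(v - 4).
Partial fractions: 3*(v - 3)/((v - 4)*(v - 1)) = 2/(v - 1) + 1/(v - 4).
An antiderivative is F(v) = log(v - 4) + 2*log(v - 1).
Then F(8) - F(6) = (2*log(2) + 2*log(7)) - (log(50)) = log(98/25).

log(98/25)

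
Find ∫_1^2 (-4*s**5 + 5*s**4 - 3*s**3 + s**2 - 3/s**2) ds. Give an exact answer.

-257/12

By the power rule, an antiderivative is F(s) = -2*s**6/3 + s**5 - 3*s**4/4 + s**3/3 + 3/s.
Then F(2) - F(1) = (-37/2) - (35/12) = -257/12.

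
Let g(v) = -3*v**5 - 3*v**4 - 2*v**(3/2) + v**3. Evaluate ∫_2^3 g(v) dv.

By the power rule, an antiderivative is F(v) = -v**6/2 - 4*v**(5/2)/5 - 3*v**5/5 + v**4/4.
Then F(3) - F(2) = (-9801/20 - 36*sqrt(3)/5) - (-236/5 - 16*sqrt(2)/5) = -8857/20 - 36*sqrt(3)/5 + 16*sqrt(2)/5.

-8857/20 - 36*sqrt(3)/5 + 16*sqrt(2)/5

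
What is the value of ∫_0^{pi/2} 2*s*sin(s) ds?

2

Integrate by parts once (u = s, dv = 2*sin(s) ds).
An antiderivative is F(s) = -2*s*cos(s) + 2*sin(s).
Then F(pi/2) - F(0) = (2) - (0) = 2.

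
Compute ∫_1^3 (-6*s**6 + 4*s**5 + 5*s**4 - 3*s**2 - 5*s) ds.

-25040/21

By the power rule, an antiderivative is F(s) = -6*s**7/7 + 2*s**6/3 + s**5 - s**3 - 5*s**2/2.
Then F(3) - F(1) = (-16731/14) - (-113/42) = -25040/21.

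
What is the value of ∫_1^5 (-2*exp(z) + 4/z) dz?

An antiderivative is F(z) = -2*exp(z) + 4*log(z).
Then F(5) - F(1) = (-2*exp(5) + 4*log(5)) - (-2*exp(1)) = -2*exp(5) + 2*exp(1) + 4*log(5).

-2*exp(5) + 2*exp(1) + 4*log(5)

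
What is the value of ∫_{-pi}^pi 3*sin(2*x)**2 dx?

3*pi

Use the identity sin^2(2*x) = (1 - cos(4*x))/2.
An antiderivative is F(x) = 3*x/2 - 3*sin(4*x)/8.
Then F(pi) - F(-pi) = (3*pi/2) - (-3*pi/2) = 3*pi.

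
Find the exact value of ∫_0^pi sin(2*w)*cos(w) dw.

4/3

Use the identity sin(2*w)cos(w) = [sin(3*w) + sin(w)]/2.
An antiderivative is F(w) = -cos(w)/2 - cos(3*w)/6.
Then F(pi) - F(0) = (2/3) - (-2/3) = 4/3.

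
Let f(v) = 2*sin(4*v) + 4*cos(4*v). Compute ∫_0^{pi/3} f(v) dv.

3/4 - sqrt(3)/2

An antiderivative is F(v) = sin(4*v) - cos(4*v)/2.
Then F(pi/3) - F(0) = (1/4 - sqrt(3)/2) - (-1/2) = 3/4 - sqrt(3)/2.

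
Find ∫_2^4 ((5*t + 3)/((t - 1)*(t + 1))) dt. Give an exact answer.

log(5) + 3*log(3)

Factor the denominator: t**2 - 1 = (t + 1)(t - 1).
Partial fractions: (5*t + 3)/((t - 1)*(t + 1)) = 1/(t + 1) + 4/(t - 1).
An antiderivative is F(t) = 4*log(t - 1) + log(t + 1).
Then F(4) - F(2) = (log(5) + 4*log(3)) - (log(3)) = log(5) + 3*log(3).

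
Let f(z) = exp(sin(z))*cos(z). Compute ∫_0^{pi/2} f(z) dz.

-1 + E

Let u = sin(z), so du = cos(z) dz. When z = 0, u = 0; when z = pi/2, u = 1.
The integral becomes ∫ exp(u) du from 0 to 1, with antiderivative exp(u).
Back in z: F(z) = exp(sin(z)).
Then F(pi/2) - F(0) = (E) - (1) = -1 + E.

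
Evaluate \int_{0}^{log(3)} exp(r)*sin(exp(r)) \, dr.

Let u = exp(r), so du = exp(r) dr. When r = 0, u = 1; when r = log(3), u = 3.
The integral becomes ∫ sin(u) du from 1 to 3, with antiderivative -cos(u).
Back in r: F(r) = -cos(exp(r)).
Then F(log(3)) - F(0) = (-cos(3)) - (-cos(1)) = cos(1) - cos(3).

cos(1) - cos(3)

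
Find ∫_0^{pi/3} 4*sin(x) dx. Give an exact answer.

2

An antiderivative is F(x) = -4*cos(x).
Then F(pi/3) - F(0) = (-2) - (-4) = 2.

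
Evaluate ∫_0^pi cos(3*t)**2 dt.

Use the identity cos^2(3*t) = (1 + cos(6*t))/2.
An antiderivative is F(t) = t/2 + sin(6*t)/12.
Then F(pi) - F(0) = (pi/2) - (0) = pi/2.

pi/2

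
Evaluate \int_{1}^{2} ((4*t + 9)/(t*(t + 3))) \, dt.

log(10)

Factor the denominator: t**2 + 3*t = (t + 3)t.
Partial fractions: (4*t + 9)/(t*(t + 3)) = 1/(t + 3) + 3/t.
An antiderivative is F(t) = 3*log(t) + log(t + 3).
Then F(2) - F(1) = (log(40)) - (log(4)) = log(10).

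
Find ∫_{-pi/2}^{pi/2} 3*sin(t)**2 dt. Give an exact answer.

Use the identity sin^2(t) = (1 - cos(2*t))/2.
An antiderivative is F(t) = 3*t/2 - 3*sin(2*t)/4.
Then F(pi/2) - F(-pi/2) = (3*pi/4) - (-3*pi/4) = 3*pi/2.

3*pi/2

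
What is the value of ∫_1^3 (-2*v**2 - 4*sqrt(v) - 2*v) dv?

By the power rule, an antiderivative is F(v) = -8*v**(3/2)/3 - 2*v**3/3 - v**2.
Then F(3) - F(1) = (-27 - 8*sqrt(3)) - (-13/3) = -68/3 - 8*sqrt(3).

-68/3 - 8*sqrt(3)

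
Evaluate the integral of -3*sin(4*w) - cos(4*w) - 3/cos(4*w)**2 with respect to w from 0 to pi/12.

An antiderivative is F(w) = -sin(4*w)/4 + 3*cos(4*w)/4 - 3*tan(4*w)/4.
Then F(pi/12) - F(0) = (3/8 - 7*sqrt(3)/8) - (3/4) = -7*sqrt(3)/8 - 3/8.

-7*sqrt(3)/8 - 3/8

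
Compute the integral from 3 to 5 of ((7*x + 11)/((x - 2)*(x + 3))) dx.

4*log(2) + 3*log(3)

Factor the denominator: x**2 + x - 6 = (x + 3)(x - 2).
Partial fractions: (7*x + 11)/((x - 2)*(x + 3)) = 2/(x + 3) + 5/(x - 2).
An antiderivative is F(x) = 5*log(x - 2) + 2*log(x + 3).
Then F(5) - F(3) = (6*log(2) + 5*log(3)) - (log(36)) = 4*log(2) + 3*log(3).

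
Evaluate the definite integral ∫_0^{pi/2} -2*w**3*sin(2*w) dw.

Integrate by parts 3 times (u = w^3, dv = -2*sin(2*w) dw).
An antiderivative is F(w) = w**3*cos(2*w) - 3*w**2*sin(2*w)/2 - 3*w*cos(2*w)/2 + 3*sin(2*w)/4.
Then F(pi/2) - F(0) = (pi*(6 - pi**2)/8) - (0) = pi*(6 - pi**2)/8.

pi*(6 - pi**2)/8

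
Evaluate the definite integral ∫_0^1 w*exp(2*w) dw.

1/4 + exp(2)/4

Integrate by parts once (u = w, dv = exp(2*w) dw).
An antiderivative is F(w) = (2*w - 1)*exp(2*w)/4.
Then F(1) - F(0) = (exp(2)/4) - (-1/4) = 1/4 + exp(2)/4.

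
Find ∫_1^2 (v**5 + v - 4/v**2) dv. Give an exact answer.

10

By the power rule, an antiderivative is F(v) = v**6/6 + v**2/2 + 4/v.
Then F(2) - F(1) = (44/3) - (14/3) = 10.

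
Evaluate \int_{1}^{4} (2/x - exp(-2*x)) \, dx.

(-exp(6) + 1 + 8*exp(8)*log(2))*exp(-8)/2

An antiderivative is F(x) = 2*log(x) + exp(-2*x)/2.
Then F(4) - F(1) = (exp(-8)/2 + 4*log(2)) - (exp(-2)/2) = (-exp(6) + 1 + 8*exp(8)*log(2))*exp(-8)/2.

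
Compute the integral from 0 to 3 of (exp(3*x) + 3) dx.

An antiderivative is F(x) = exp(3*x)/3 + 3*x.
Then F(3) - F(0) = (9 + exp(9)/3) - (1/3) = 26/3 + exp(9)/3.

26/3 + exp(9)/3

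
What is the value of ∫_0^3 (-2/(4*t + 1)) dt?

An antiderivative is F(t) = -log(4*t + 1)/2.
Then F(3) - F(0) = (-log(13)/2) - (0) = -log(13)/2.

-log(13)/2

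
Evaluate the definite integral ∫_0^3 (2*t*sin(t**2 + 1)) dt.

cos(1) - cos(10)

Let u = t**2 + 1, so du = 2*t dt. When t = 0, u = 1; when t = 3, u = 10.
The integral becomes ∫ sin(u) du from 1 to 10, with antiderivative -cos(u).
Back in t: F(t) = -cos(t**2 + 1).
Then F(3) - F(0) = (-cos(10)) - (-cos(1)) = cos(1) - cos(10).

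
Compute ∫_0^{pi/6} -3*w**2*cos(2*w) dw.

Integrate by parts twice (u = w^2, dv = -3*cos(2*w) dw).
An antiderivative is F(w) = -3*w**2*sin(2*w)/2 - 3*w*cos(2*w)/2 + 3*sin(2*w)/4.
Then F(pi/6) - F(0) = (-pi/8 - sqrt(3)*pi**2/48 + 3*sqrt(3)/8) - (0) = -pi/8 - sqrt(3)*pi**2/48 + 3*sqrt(3)/8.

-pi/8 - sqrt(3)*pi**2/48 + 3*sqrt(3)/8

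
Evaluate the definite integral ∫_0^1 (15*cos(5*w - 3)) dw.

3*sin(3) + 3*sin(2)

Let u = 5*w - 3, so du = 5 dw. When w = 0, u = -3; when w = 1, u = 2.
The integral becomes 3·∫ cos(u) du from -3 to 2, with antiderivative 3*sin(u).
Back in w: F(w) = 3*sin(5*w - 3).
Then F(1) - F(0) = (3*sin(2)) - (-3*sin(3)) = 3*sin(3) + 3*sin(2).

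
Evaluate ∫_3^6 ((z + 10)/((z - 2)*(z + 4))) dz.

log(56/5)

Factor the denominator: z**2 + 2*z - 8 = (z + 4)(z - 2).
Partial fractions: (z + 10)/((z - 2)*(z + 4)) = -1/(z + 4) + 2/(z - 2).
An antiderivative is F(z) = 2*log(z - 2) - log(z + 4).
Then F(6) - F(3) = (log(8/5)) - (-log(7)) = log(56/5).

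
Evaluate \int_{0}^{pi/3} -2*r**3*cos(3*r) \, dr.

-8/27 + 2*pi**2/27

Integrate by parts 3 times (u = r^3, dv = -2*cos(3*r) dr).
An antiderivative is F(r) = -2*r**3*sin(3*r)/3 - 2*r**2*cos(3*r)/3 + 4*r*sin(3*r)/9 + 4*cos(3*r)/27.
Then F(pi/3) - F(0) = (-4/27 + 2*pi**2/27) - (4/27) = -8/27 + 2*pi**2/27.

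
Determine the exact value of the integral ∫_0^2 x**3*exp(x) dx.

Integrate by parts 3 times (u = x^3, dv = exp(x) dx).
An antiderivative is F(x) = (x**3 - 3*x**2 + 6*x - 6)*exp(x).
Then F(2) - F(0) = (2*exp(2)) - (-6) = 6 + 2*exp(2).

6 + 2*exp(2)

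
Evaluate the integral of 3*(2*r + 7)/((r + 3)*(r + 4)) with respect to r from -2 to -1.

Factor the denominator: r**2 + 7*r + 12 = (r + 4)(r + 3).
Partial fractions: 3*(2*r + 7)/((r + 3)*(r + 4)) = 3/(r + 4) + 3/(r + 3).
An antiderivative is F(r) = 3*log(r + 3) + 3*log(r + 4).
Then F(-1) - F(-2) = (3*log(2) + 3*log(3)) - (log(8)) = log(27).

log(27)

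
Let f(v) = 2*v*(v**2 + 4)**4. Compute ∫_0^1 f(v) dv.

2101/5

Let u = v**2 + 4, so du = 2*v dv. When v = 0, u = 4; when v = 1, u = 5.
The integral becomes ∫ u**4 du from 4 to 5, with antiderivative u**5/5.
Back in v: F(v) = (v**2 + 4)**5/5.
Then F(1) - F(0) = (625) - (1024/5) = 2101/5.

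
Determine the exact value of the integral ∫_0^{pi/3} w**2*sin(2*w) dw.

Integrate by parts twice (u = w^2, dv = sin(2*w) dw).
An antiderivative is F(w) = -w**2*cos(2*w)/2 + w*sin(2*w)/2 + cos(2*w)/4.
Then F(pi/3) - F(0) = (-1/8 + pi**2/36 + sqrt(3)*pi/12) - (1/4) = -3/8 + pi**2/36 + sqrt(3)*pi/12.

-3/8 + pi**2/36 + sqrt(3)*pi/12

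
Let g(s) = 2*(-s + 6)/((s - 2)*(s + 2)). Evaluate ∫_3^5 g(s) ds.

Factor the denominator: s**2 - 4 = (s + 2)(s - 2).
Partial fractions: 2*(-s + 6)/((s - 2)*(s + 2)) = -4/(s + 2) + 2/(s - 2).
An antiderivative is F(s) = 2*log(s - 2) - 4*log(s + 2).
Then F(5) - F(3) = (-4*log(7) + 2*log(3)) - (-4*log(5)) = -4*log(7) + 2*log(3) + 4*log(5).

-4*log(7) + 2*log(3) + 4*log(5)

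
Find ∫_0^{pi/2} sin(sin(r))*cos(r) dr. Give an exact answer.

Let u = sin(r), so du = cos(r) dr. When r = 0, u = 0; when r = pi/2, u = 1.
The integral becomes ∫ sin(u) du from 0 to 1, with antiderivative -cos(u).
Back in r: F(r) = -cos(sin(r)).
Then F(pi/2) - F(0) = (-cos(1)) - (-1) = 1 - cos(1).

1 - cos(1)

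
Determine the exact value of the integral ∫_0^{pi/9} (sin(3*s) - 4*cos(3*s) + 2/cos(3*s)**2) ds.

1/6

An antiderivative is F(s) = -4*sin(3*s)/3 - cos(3*s)/3 + 2*tan(3*s)/3.
Then F(pi/9) - F(0) = (-1/6) - (-1/3) = 1/6.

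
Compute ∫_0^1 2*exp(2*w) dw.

An antiderivative is F(w) = exp(2*w).
Then F(1) - F(0) = (exp(2)) - (1) = -1 + exp(2).

-1 + exp(2)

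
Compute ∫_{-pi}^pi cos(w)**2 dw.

Use the identity cos^2(w) = (1 + cos(2*w))/2.
An antiderivative is F(w) = w/2 + sin(2*w)/4.
Then F(pi) - F(-pi) = (pi/2) - (-pi/2) = pi.

pi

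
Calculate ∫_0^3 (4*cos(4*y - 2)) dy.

sin(10) + sin(2)

Let u = 4*y - 2, so du = 4 dy. When y = 0, u = -2; when y = 3, u = 10.
The integral becomes ∫ cos(u) du from -2 to 10, with antiderivative sin(u).
Back in y: F(y) = sin(4*y - 2).
Then F(3) - F(0) = (sin(10)) - (-sin(2)) = sin(10) + sin(2).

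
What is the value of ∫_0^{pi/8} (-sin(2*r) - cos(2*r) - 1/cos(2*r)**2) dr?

-1

An antiderivative is F(r) = -sin(2*r)/2 + cos(2*r)/2 - tan(2*r)/2.
Then F(pi/8) - F(0) = (-1/2) - (1/2) = -1.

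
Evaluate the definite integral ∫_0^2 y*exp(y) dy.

Integrate by parts once (u = y, dv = exp(y) dy).
An antiderivative is F(y) = (y - 1)*exp(y).
Then F(2) - F(0) = (exp(2)) - (-1) = 1 + exp(2).

1 + exp(2)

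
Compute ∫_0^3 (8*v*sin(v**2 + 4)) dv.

-4*cos(13) + 4*cos(4)

Let u = v**2 + 4, so du = 2*v dv. When v = 0, u = 4; when v = 3, u = 13.
The integral becomes 4·∫ sin(u) du from 4 to 13, with antiderivative -4*cos(u).
Back in v: F(v) = -4*cos(v**2 + 4).
Then F(3) - F(0) = (-4*cos(13)) - (-4*cos(4)) = -4*cos(13) + 4*cos(4).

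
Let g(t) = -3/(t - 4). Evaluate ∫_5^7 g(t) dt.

-log(27)

An antiderivative is F(t) = -3*log(t - 4).
Then F(7) - F(5) = (-log(27)) - (0) = -log(27).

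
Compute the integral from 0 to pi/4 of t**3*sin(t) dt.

sqrt(2)*(-384 - pi**3 + 12*pi**2 + 96*pi)/128

Integrate by parts 3 times (u = t^3, dv = sin(t) dt).
An antiderivative is F(t) = -t**3*cos(t) + 3*t**2*sin(t) + 6*t*cos(t) - 6*sin(t).
Then F(pi/4) - F(0) = (sqrt(2)*(-384 - pi**3 + 12*pi**2 + 96*pi)/128) - (0) = sqrt(2)*(-384 - pi**3 + 12*pi**2 + 96*pi)/128.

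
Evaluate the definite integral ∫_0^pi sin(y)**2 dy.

pi/2

Use the identity sin^2(y) = (1 - cos(2*y))/2.
An antiderivative is F(y) = y/2 - sin(2*y)/4.
Then F(pi) - F(0) = (pi/2) - (0) = pi/2.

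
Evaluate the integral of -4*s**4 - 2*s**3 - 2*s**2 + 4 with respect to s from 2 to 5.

-28449/10

By the power rule, an antiderivative is F(s) = -4*s**5/5 - s**4/2 - 2*s**3/3 + 4*s.
Then F(5) - F(2) = (-17255/6) - (-464/15) = -28449/10.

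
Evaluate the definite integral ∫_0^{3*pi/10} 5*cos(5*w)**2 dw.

Use the identity cos^2(5*w) = (1 + cos(10*w))/2.
An antiderivative is F(w) = 5*w/2 + sin(10*w)/4.
Then F(3*pi/10) - F(0) = (3*pi/4) - (0) = 3*pi/4.

3*pi/4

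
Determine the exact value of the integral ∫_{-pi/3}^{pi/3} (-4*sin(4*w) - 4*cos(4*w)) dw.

sqrt(3)

An antiderivative is F(w) = -sin(4*w) + cos(4*w).
Then F(pi/3) - F(-pi/3) = (-1/2 + sqrt(3)/2) - (-sqrt(3)/2 - 1/2) = sqrt(3).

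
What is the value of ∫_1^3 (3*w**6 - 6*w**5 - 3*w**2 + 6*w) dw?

By the power rule, an antiderivative is F(w) = 3*w**7/7 - w**6 - w**3 + 3*w**2.
Then F(3) - F(1) = (1458/7) - (10/7) = 1448/7.

1448/7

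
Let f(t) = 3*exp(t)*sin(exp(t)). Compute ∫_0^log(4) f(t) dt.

3*cos(1) - 3*cos(4)

Let u = exp(t), so du = exp(t) dt. When t = 0, u = 1; when t = log(4), u = 4.
The integral becomes 3·∫ sin(u) du from 1 to 4, with antiderivative -3*cos(u).
Back in t: F(t) = -3*cos(exp(t)).
Then F(log(4)) - F(0) = (-3*cos(4)) - (-3*cos(1)) = 3*cos(1) - 3*cos(4).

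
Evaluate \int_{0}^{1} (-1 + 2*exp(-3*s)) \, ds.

(-exp(3) - 2)*exp(-3)/3

An antiderivative is F(s) = -s - 2*exp(-3*s)/3.
Then F(1) - F(0) = (-1 - 2*exp(-3)/3) - (-2/3) = (-exp(3) - 2)*exp(-3)/3.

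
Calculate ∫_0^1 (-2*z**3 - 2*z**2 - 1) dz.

-13/6

By the power rule, an antiderivative is F(z) = -z**4/2 - 2*z**3/3 - z.
Then F(1) - F(0) = (-13/6) - (0) = -13/6.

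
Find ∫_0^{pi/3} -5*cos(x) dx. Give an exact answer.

An antiderivative is F(x) = -5*sin(x).
Then F(pi/3) - F(0) = (-5*sqrt(3)/2) - (0) = -5*sqrt(3)/2.

-5*sqrt(3)/2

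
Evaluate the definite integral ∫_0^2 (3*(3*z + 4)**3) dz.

2436

Let u = 3*z + 4, so du = 3 dz. When z = 0, u = 4; when z = 2, u = 10.
The integral becomes ∫ u**3 du from 4 to 10, with antiderivative u**4/4.
Back in z: F(z) = (3*z + 4)**4/4.
Then F(2) - F(0) = (2500) - (64) = 2436.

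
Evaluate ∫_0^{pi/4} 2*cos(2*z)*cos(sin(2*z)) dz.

Let u = sin(2*z), so du = 2*cos(2*z) dz. When z = 0, u = 0; when z = pi/4, u = 1.
The integral becomes ∫ cos(u) du from 0 to 1, with antiderivative sin(u).
Back in z: F(z) = sin(sin(2*z)).
Then F(pi/4) - F(0) = (sin(1)) - (0) = sin(1).

sin(1)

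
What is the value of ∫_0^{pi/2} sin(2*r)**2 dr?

Use the identity sin^2(2*r) = (1 - cos(4*r))/2.
An antiderivative is F(r) = r/2 - sin(4*r)/8.
Then F(pi/2) - F(0) = (pi/4) - (0) = pi/4.

pi/4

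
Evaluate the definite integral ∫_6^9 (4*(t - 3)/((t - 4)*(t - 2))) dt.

-6*log(2) + 2*log(5) + 2*log(7)

Factor the denominator: t**2 - 6*t + 8 = (t - 2)(t - 4).
Partial fractions: 4*(t - 3)/((t - 4)*(t - 2)) = 2/(t - 2) + 2/(t - 4).
An antiderivative is F(t) = 2*log(t - 4) + 2*log(t - 2).
Then F(9) - F(6) = (2*log(5) + 2*log(7)) - (log(64)) = -6*log(2) + 2*log(5) + 2*log(7).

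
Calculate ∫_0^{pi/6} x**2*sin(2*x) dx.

-1/8 - pi**2/144 + sqrt(3)*pi/24

Integrate by parts twice (u = x^2, dv = sin(2*x) dx).
An antiderivative is F(x) = -x**2*cos(2*x)/2 + x*sin(2*x)/2 + cos(2*x)/4.
Then F(pi/6) - F(0) = (-pi**2/144 + 1/8 + sqrt(3)*pi/24) - (1/4) = -1/8 - pi**2/144 + sqrt(3)*pi/24.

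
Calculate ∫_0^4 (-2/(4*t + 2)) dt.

An antiderivative is F(t) = -log(4*t + 2)/2.
Then F(4) - F(0) = (-log(18)/2) - (-log(2)/2) = -log(3).

-log(3)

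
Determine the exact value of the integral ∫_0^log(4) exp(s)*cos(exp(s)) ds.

-sin(1) + sin(4)

Let u = exp(s), so du = exp(s) ds. When s = 0, u = 1; when s = log(4), u = 4.
The integral becomes ∫ cos(u) du from 1 to 4, with antiderivative sin(u).
Back in s: F(s) = sin(exp(s)).
Then F(log(4)) - F(0) = (sin(4)) - (sin(1)) = -sin(1) + sin(4).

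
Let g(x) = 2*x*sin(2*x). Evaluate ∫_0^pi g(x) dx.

-pi

Integrate by parts once (u = x, dv = 2*sin(2*x) dx).
An antiderivative is F(x) = -x*cos(2*x) + sin(2*x)/2.
Then F(pi) - F(0) = (-pi) - (0) = -pi.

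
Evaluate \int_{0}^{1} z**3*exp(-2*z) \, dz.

3/8 - 19*exp(-2)/8

Integrate by parts 3 times (u = z^3, dv = exp(-2*z) dz).
An antiderivative is F(z) = (-4*z**3 - 6*z**2 - 6*z - 3)*exp(-2*z)/8.
Then F(1) - F(0) = (-19*exp(-2)/8) - (-3/8) = 3/8 - 19*exp(-2)/8.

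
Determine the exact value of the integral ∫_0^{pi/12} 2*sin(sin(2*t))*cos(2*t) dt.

1 - cos(1/2)

Let u = sin(2*t), so du = 2*cos(2*t) dt. When t = 0, u = 0; when t = pi/12, u = 1/2.
The integral becomes ∫ sin(u) du from 0 to 1/2, with antiderivative -cos(u).
Back in t: F(t) = -cos(sin(2*t)).
Then F(pi/12) - F(0) = (-cos(1/2)) - (-1) = 1 - cos(1/2).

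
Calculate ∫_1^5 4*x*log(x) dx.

-24 + 50*log(5)

Integrate by parts once (u = ln x, dv = 4*x dx).
An antiderivative is F(x) = x**2*(2*log(x) - 1).
Then F(5) - F(1) = (-25 + 50*log(5)) - (-1) = -24 + 50*log(5).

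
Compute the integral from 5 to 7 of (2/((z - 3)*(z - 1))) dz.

Factor the denominator: z**2 - 4*z + 3 = (z - 1)(z - 3).
Partial fractions: 2/((z - 3)*(z - 1)) = -1/(z - 1) + 1/(z - 3).
An antiderivative is F(z) = log(z - 3) - log(z - 1).
Then F(7) - F(5) = (log(2/3)) - (-log(2)) = log(4/3).

log(4/3)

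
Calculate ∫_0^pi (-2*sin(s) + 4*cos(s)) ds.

-4

An antiderivative is F(s) = 4*sin(s) + 2*cos(s).
Then F(pi) - F(0) = (-2) - (2) = -4.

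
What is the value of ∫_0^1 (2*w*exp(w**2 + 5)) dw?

Let u = w**2 + 5, so du = 2*w dw. When w = 0, u = 5; when w = 1, u = 6.
The integral becomes ∫ exp(u) du from 5 to 6, with antiderivative exp(u).
Back in w: F(w) = exp(w**2 + 5).
Then F(1) - F(0) = (exp(6)) - (exp(5)) = -exp(5) + exp(6).

-exp(5) + exp(6)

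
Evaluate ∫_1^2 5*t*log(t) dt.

Integrate by parts once (u = ln t, dv = 5*t dt).
An antiderivative is F(t) = 5*t**2*(2*log(t) - 1)/4.
Then F(2) - F(1) = (-5 + 10*log(2)) - (-5/4) = -15/4 + 10*log(2).

-15/4 + 10*log(2)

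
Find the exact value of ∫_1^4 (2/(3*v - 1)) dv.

-2*log(2)/3 + 2*log(11)/3

An antiderivative is F(v) = 2*log(3*v - 1)/3.
Then F(4) - F(1) = (2*log(11)/3) - (2*log(2)/3) = -2*log(2)/3 + 2*log(11)/3.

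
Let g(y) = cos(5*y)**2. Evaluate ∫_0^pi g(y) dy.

pi/2

Use the identity cos^2(5*y) = (1 + cos(10*y))/2.
An antiderivative is F(y) = y/2 + sin(10*y)/20.
Then F(pi) - F(0) = (pi/2) - (0) = pi/2.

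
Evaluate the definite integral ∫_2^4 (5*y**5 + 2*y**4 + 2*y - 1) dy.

By the power rule, an antiderivative is F(y) = 5*y**6/6 + 2*y**5/5 + y**2 - y.
Then F(4) - F(2) = (57524/15) - (1022/15) = 18834/5.

18834/5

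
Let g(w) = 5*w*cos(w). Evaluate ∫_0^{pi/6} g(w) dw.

Integrate by parts once (u = w, dv = 5*cos(w) dw).
An antiderivative is F(w) = 5*w*sin(w) + 5*cos(w).
Then F(pi/6) - F(0) = (5*pi/12 + 5*sqrt(3)/2) - (5) = -5 + 5*pi/12 + 5*sqrt(3)/2.

-5 + 5*pi/12 + 5*sqrt(3)/2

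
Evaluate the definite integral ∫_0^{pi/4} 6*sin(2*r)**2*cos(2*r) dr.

1

Let u = sin(2*r), so du = 2*cos(2*r) dr. When r = 0, u = 0; when r = pi/4, u = 1.
The integral becomes 3·∫ u**2 du from 0 to 1, with antiderivative u**3.
Back in r: F(r) = sin(2*r)**3.
Then F(pi/4) - F(0) = (1) - (0) = 1.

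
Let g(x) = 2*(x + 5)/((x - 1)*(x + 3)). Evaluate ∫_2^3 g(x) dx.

Factor the denominator: x**2 + 2*x - 3 = (x + 3)(x - 1).
Partial fractions: 2*(x + 5)/((x - 1)*(x + 3)) = -1/(x + 3) + 3/(x - 1).
An antiderivative is F(x) = 3*log(x - 1) - log(x + 3).
Then F(3) - F(2) = (log(4/3)) - (-log(5)) = log(20/3).

log(20/3)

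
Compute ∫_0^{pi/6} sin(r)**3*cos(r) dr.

1/64

Let u = sin(r), so du = cos(r) dr. When r = 0, u = 0; when r = pi/6, u = 1/2.
The integral becomes ∫ u**3 du from 0 to 1/2, with antiderivative u**4/4.
Back in r: F(r) = sin(r)**4/4.
Then F(pi/6) - F(0) = (1/64) - (0) = 1/64.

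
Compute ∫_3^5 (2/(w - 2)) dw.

An antiderivative is F(w) = 2*log(w - 2).
Then F(5) - F(3) = (log(9)) - (0) = log(9).

log(9)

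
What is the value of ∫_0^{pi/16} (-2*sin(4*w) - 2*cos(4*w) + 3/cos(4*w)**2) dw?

An antiderivative is F(w) = -sin(4*w)/2 + cos(4*w)/2 + 3*tan(4*w)/4.
Then F(pi/16) - F(0) = (3/4) - (1/2) = 1/4.

1/4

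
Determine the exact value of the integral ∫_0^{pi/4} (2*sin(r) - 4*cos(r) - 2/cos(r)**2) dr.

An antiderivative is F(r) = -4*sin(r) - 2*cos(r) - 2*tan(r).
Then F(pi/4) - F(0) = (-3*sqrt(2) - 2) - (-2) = -3*sqrt(2).

-3*sqrt(2)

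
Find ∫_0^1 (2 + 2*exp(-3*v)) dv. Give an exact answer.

8/3 - 2*exp(-3)/3

An antiderivative is F(v) = 2*v - 2*exp(-3*v)/3.
Then F(1) - F(0) = (2 - 2*exp(-3)/3) - (-2/3) = 8/3 - 2*exp(-3)/3.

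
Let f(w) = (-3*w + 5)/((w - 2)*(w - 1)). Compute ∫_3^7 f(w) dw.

-log(45)

Factor the denominator: w**2 - 3*w + 2 = (w - 1)(w - 2).
Partial fractions: (-3*w + 5)/((w - 2)*(w - 1)) = -2/(w - 1) - 1/(w - 2).
An antiderivative is F(w) = -log(w - 2) - 2*log(w - 1).
Then F(7) - F(3) = (-2*log(3) - log(5) - 2*log(2)) - (-log(4)) = -log(45).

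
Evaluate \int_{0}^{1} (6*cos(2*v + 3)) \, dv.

3*sin(5) - 3*sin(3)

Let u = 2*v + 3, so du = 2 dv. When v = 0, u = 3; when v = 1, u = 5.
The integral becomes 3·∫ cos(u) du from 3 to 5, with antiderivative 3*sin(u).
Back in v: F(v) = 3*sin(2*v + 3).
Then F(1) - F(0) = (3*sin(5)) - (3*sin(3)) = 3*sin(5) - 3*sin(3).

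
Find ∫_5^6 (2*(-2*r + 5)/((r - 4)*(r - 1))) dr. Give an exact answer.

log(4/25)

Factor the denominator: r**2 - 5*r + 4 = (r - 1)(r - 4).
Partial fractions: 2*(-2*r + 5)/((r - 4)*(r - 1)) = -2/(r - 1) - 2/(r - 4).
An antiderivative is F(r) = -2*log(r - 4) - 2*log(r - 1).
Then F(6) - F(5) = (-log(100)) - (-log(16)) = log(4/25).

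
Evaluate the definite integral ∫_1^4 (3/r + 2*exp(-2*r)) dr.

An antiderivative is F(r) = 3*log(r) - exp(-2*r).
Then F(4) - F(1) = (-exp(-8) + 6*log(2)) - (-exp(-2)) = -exp(-8) + exp(-2) + 6*log(2).

-exp(-8) + exp(-2) + 6*log(2)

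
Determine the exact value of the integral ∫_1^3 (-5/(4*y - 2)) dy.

-5*log(5)/4

An antiderivative is F(y) = -5*log(4*y - 2)/4.
Then F(3) - F(1) = (-5*log(10)/4) - (-5*log(2)/4) = -5*log(5)/4.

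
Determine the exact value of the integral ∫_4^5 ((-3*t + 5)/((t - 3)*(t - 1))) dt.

log(3/16)

Factor the denominator: t**2 - 4*t + 3 = (t - 1)(t - 3).
Partial fractions: (-3*t + 5)/((t - 3)*(t - 1)) = -1/(t - 1) - 2/(t - 3).
An antiderivative is F(t) = -2*log(t - 3) - log(t - 1).
Then F(5) - F(4) = (-log(16)) - (-log(3)) = log(3/16).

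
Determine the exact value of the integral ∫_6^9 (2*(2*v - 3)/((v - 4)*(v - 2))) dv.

-3*log(2) - log(7) + 5*log(5)

Factor the denominator: v**2 - 6*v + 8 = (v - 2)(v - 4).
Partial fractions: 2*(2*v - 3)/((v - 4)*(v - 2)) = -1/(v - 2) + 5/(v - 4).
An antiderivative is F(v) = 5*log(v - 4) - log(v - 2).
Then F(9) - F(6) = (-log(7) + 5*log(5)) - (log(8)) = -3*log(2) - log(7) + 5*log(5).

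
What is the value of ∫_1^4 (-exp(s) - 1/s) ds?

-exp(4) - log(4) + exp(1)

An antiderivative is F(s) = -exp(s) - log(s).
Then F(4) - F(1) = (-exp(4) - log(4)) - (-exp(1)) = -exp(4) - log(4) + exp(1).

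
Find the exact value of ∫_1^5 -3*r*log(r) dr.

18 - 75*log(5)/2

Integrate by parts once (u = ln r, dv = -3*r dr).
An antiderivative is F(r) = -3*r**2*(2*log(r) - 1)/4.
Then F(5) - F(1) = (75/4 - 75*log(5)/2) - (3/4) = 18 - 75*log(5)/2.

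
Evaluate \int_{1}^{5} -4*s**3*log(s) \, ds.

156 - 625*log(5)

Integrate by parts once (u = ln s, dv = -4*s**3 ds).
An antiderivative is F(s) = -s**4*(4*log(s) - 1)/4.
Then F(5) - F(1) = (625/4 - 625*log(5)) - (1/4) = 156 - 625*log(5).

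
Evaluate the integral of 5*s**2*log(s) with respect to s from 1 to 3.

-130/9 + 45*log(3)

Integrate by parts once (u = ln s, dv = 5*s**2 ds).
An antiderivative is F(s) = 5*s**3*(3*log(s) - 1)/9.
Then F(3) - F(1) = (-15 + 45*log(3)) - (-5/9) = -130/9 + 45*log(3).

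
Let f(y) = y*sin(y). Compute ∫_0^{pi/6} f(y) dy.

-sqrt(3)*pi/12 + 1/2

Integrate by parts once (u = y, dv = sin(y) dy).
An antiderivative is F(y) = -y*cos(y) + sin(y).
Then F(pi/6) - F(0) = (-sqrt(3)*pi/12 + 1/2) - (0) = -sqrt(3)*pi/12 + 1/2.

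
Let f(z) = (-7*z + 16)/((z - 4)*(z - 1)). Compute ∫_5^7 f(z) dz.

Factor the denominator: z**2 - 5*z + 4 = (z - 1)(z - 4).
Partial fractions: (-7*z + 16)/((z - 4)*(z - 1)) = -3/(z - 1) - 4/(z - 4).
An antiderivative is F(z) = -4*log(z - 4) - 3*log(z - 1).
Then F(7) - F(5) = (-7*log(3) - 3*log(2)) - (-log(64)) = -7*log(3) + 3*log(2).

-7*log(3) + 3*log(2)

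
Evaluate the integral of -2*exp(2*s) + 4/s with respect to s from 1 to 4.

An antiderivative is F(s) = -exp(2*s) + 4*log(s).
Then F(4) - F(1) = (-exp(8) + 8*log(2)) - (-exp(2)) = -exp(8) + 8*log(2) + exp(2).

-exp(8) + 8*log(2) + exp(2)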